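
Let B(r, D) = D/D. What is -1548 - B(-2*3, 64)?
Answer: -1549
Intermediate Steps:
B(r, D) = 1
-1548 - B(-2*3, 64) = -1548 - 1*1 = -1548 - 1 = -1549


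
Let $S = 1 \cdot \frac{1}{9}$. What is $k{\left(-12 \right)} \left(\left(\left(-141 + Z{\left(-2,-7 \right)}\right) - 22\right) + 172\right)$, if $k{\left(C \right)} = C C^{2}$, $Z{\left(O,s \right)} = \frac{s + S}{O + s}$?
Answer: $- \frac{50624}{3} \approx -16875.0$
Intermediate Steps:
$S = \frac{1}{9}$ ($S = 1 \cdot \frac{1}{9} = \frac{1}{9} \approx 0.11111$)
$Z{\left(O,s \right)} = \frac{\frac{1}{9} + s}{O + s}$ ($Z{\left(O,s \right)} = \frac{s + \frac{1}{9}}{O + s} = \frac{\frac{1}{9} + s}{O + s}$)
$k{\left(C \right)} = C^{3}$
$k{\left(-12 \right)} \left(\left(\left(-141 + Z{\left(-2,-7 \right)}\right) - 22\right) + 172\right) = \left(-12\right)^{3} \left(\left(\left(-141 + \frac{\frac{1}{9} - 7}{-2 - 7}\right) - 22\right) + 172\right) = - 1728 \left(\left(\left(-141 + \frac{1}{-9} \left(- \frac{62}{9}\right)\right) - 22\right) + 172\right) = - 1728 \left(\left(\left(-141 - - \frac{62}{81}\right) - 22\right) + 172\right) = - 1728 \left(\left(\left(-141 + \frac{62}{81}\right) - 22\right) + 172\right) = - 1728 \left(\left(- \frac{11359}{81} - 22\right) + 172\right) = - 1728 \left(- \frac{13141}{81} + 172\right) = \left(-1728\right) \frac{791}{81} = - \frac{50624}{3}$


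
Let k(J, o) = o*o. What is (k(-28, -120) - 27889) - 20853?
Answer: -34342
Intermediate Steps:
k(J, o) = o²
(k(-28, -120) - 27889) - 20853 = ((-120)² - 27889) - 20853 = (14400 - 27889) - 20853 = -13489 - 20853 = -34342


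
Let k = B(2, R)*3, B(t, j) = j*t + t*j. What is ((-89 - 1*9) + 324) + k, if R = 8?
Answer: 322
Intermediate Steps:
B(t, j) = 2*j*t (B(t, j) = j*t + j*t = 2*j*t)
k = 96 (k = (2*8*2)*3 = 32*3 = 96)
((-89 - 1*9) + 324) + k = ((-89 - 1*9) + 324) + 96 = ((-89 - 9) + 324) + 96 = (-98 + 324) + 96 = 226 + 96 = 322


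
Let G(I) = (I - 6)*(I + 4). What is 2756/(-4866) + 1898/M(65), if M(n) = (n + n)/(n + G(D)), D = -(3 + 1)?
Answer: 2307539/2433 ≈ 948.43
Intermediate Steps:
D = -4 (D = -1*4 = -4)
G(I) = (-6 + I)*(4 + I)
M(n) = 2 (M(n) = (n + n)/(n + (-24 + (-4)² - 2*(-4))) = (2*n)/(n + (-24 + 16 + 8)) = (2*n)/(n + 0) = (2*n)/n = 2)
2756/(-4866) + 1898/M(65) = 2756/(-4866) + 1898/2 = 2756*(-1/4866) + 1898*(½) = -1378/2433 + 949 = 2307539/2433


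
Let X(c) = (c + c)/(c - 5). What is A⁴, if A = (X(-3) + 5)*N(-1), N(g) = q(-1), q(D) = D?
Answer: 279841/256 ≈ 1093.1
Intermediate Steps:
N(g) = -1
X(c) = 2*c/(-5 + c) (X(c) = (2*c)/(-5 + c) = 2*c/(-5 + c))
A = -23/4 (A = (2*(-3)/(-5 - 3) + 5)*(-1) = (2*(-3)/(-8) + 5)*(-1) = (2*(-3)*(-⅛) + 5)*(-1) = (¾ + 5)*(-1) = (23/4)*(-1) = -23/4 ≈ -5.7500)
A⁴ = (-23/4)⁴ = 279841/256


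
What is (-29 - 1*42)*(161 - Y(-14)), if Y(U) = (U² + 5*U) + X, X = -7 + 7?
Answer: -2485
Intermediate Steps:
X = 0
Y(U) = U² + 5*U (Y(U) = (U² + 5*U) + 0 = U² + 5*U)
(-29 - 1*42)*(161 - Y(-14)) = (-29 - 1*42)*(161 - (-14)*(5 - 14)) = (-29 - 42)*(161 - (-14)*(-9)) = -71*(161 - 1*126) = -71*(161 - 126) = -71*35 = -2485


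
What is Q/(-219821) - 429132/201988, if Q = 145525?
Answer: -30931632268/11100301037 ≈ -2.7866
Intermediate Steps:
Q/(-219821) - 429132/201988 = 145525/(-219821) - 429132/201988 = 145525*(-1/219821) - 429132*1/201988 = -145525/219821 - 107283/50497 = -30931632268/11100301037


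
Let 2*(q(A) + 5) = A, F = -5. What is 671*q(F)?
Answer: -10065/2 ≈ -5032.5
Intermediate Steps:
q(A) = -5 + A/2
671*q(F) = 671*(-5 + (½)*(-5)) = 671*(-5 - 5/2) = 671*(-15/2) = -10065/2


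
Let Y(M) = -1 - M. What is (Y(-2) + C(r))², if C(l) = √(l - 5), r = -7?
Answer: -11 + 4*I*√3 ≈ -11.0 + 6.9282*I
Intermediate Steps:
C(l) = √(-5 + l)
(Y(-2) + C(r))² = ((-1 - 1*(-2)) + √(-5 - 7))² = ((-1 + 2) + √(-12))² = (1 + 2*I*√3)²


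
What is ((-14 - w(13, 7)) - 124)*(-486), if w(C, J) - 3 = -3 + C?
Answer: 73386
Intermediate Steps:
w(C, J) = C (w(C, J) = 3 + (-3 + C) = C)
((-14 - w(13, 7)) - 124)*(-486) = ((-14 - 1*13) - 124)*(-486) = ((-14 - 13) - 124)*(-486) = (-27 - 124)*(-486) = -151*(-486) = 73386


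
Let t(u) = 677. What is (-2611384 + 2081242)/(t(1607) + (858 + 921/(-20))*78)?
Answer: -5301420/640091 ≈ -8.2823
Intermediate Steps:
(-2611384 + 2081242)/(t(1607) + (858 + 921/(-20))*78) = (-2611384 + 2081242)/(677 + (858 + 921/(-20))*78) = -530142/(677 + (858 + 921*(-1/20))*78) = -530142/(677 + (858 - 921/20)*78) = -530142/(677 + (16239/20)*78) = -530142/(677 + 633321/10) = -530142/640091/10 = -530142*10/640091 = -5301420/640091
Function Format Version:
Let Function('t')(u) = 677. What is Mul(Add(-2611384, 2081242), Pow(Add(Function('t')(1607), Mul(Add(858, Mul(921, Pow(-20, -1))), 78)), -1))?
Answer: Rational(-5301420, 640091) ≈ -8.2823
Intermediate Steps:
Mul(Add(-2611384, 2081242), Pow(Add(Function('t')(1607), Mul(Add(858, Mul(921, Pow(-20, -1))), 78)), -1)) = Mul(Add(-2611384, 2081242), Pow(Add(677, Mul(Add(858, Mul(921, Pow(-20, -1))), 78)), -1)) = Mul(-530142, Pow(Add(677, Mul(Add(858, Mul(921, Rational(-1, 20))), 78)), -1)) = Mul(-530142, Pow(Add(677, Mul(Add(858, Rational(-921, 20)), 78)), -1)) = Mul(-530142, Pow(Add(677, Mul(Rational(16239, 20), 78)), -1)) = Mul(-530142, Pow(Add(677, Rational(633321, 10)), -1)) = Mul(-530142, Pow(Rational(640091, 10), -1)) = Mul(-530142, Rational(10, 640091)) = Rational(-5301420, 640091)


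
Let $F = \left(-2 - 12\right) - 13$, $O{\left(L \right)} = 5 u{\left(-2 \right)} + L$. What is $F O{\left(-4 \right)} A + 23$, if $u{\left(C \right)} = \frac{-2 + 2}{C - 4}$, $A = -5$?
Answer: $-517$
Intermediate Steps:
$u{\left(C \right)} = 0$ ($u{\left(C \right)} = \frac{0}{-4 + C} = 0$)
$O{\left(L \right)} = L$ ($O{\left(L \right)} = 5 \cdot 0 + L = 0 + L = L$)
$F = -27$ ($F = -14 - 13 = -27$)
$F O{\left(-4 \right)} A + 23 = - 27 \left(\left(-4\right) \left(-5\right)\right) + 23 = \left(-27\right) 20 + 23 = -540 + 23 = -517$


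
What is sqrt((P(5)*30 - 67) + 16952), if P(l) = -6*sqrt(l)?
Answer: sqrt(16885 - 180*sqrt(5)) ≈ 128.38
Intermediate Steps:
sqrt((P(5)*30 - 67) + 16952) = sqrt((-6*sqrt(5)*30 - 67) + 16952) = sqrt((-180*sqrt(5) - 67) + 16952) = sqrt((-67 - 180*sqrt(5)) + 16952) = sqrt(16885 - 180*sqrt(5))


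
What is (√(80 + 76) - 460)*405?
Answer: -186300 + 810*√39 ≈ -1.8124e+5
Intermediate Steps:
(√(80 + 76) - 460)*405 = (√156 - 460)*405 = (2*√39 - 460)*405 = (-460 + 2*√39)*405 = -186300 + 810*√39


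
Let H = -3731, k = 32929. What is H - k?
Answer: -36660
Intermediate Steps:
H - k = -3731 - 1*32929 = -3731 - 32929 = -36660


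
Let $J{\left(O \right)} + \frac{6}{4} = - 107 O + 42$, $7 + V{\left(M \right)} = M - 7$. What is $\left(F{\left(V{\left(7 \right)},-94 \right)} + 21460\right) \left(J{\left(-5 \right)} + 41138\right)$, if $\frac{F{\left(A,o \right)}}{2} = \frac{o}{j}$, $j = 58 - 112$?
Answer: $\frac{8057852413}{9} \approx 8.9532 \cdot 10^{8}$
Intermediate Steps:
$V{\left(M \right)} = -14 + M$ ($V{\left(M \right)} = -7 + \left(M - 7\right) = -7 + \left(-7 + M\right) = -14 + M$)
$J{\left(O \right)} = \frac{81}{2} - 107 O$ ($J{\left(O \right)} = - \frac{3}{2} - \left(-42 + 107 O\right) = \frac{81}{2} - 107 O$)
$j = -54$ ($j = 58 - 112 = -54$)
$F{\left(A,o \right)} = - \frac{o}{27}$ ($F{\left(A,o \right)} = 2 \frac{o}{-54} = 2 o \left(- \frac{1}{54}\right) = 2 \left(- \frac{o}{54}\right) = - \frac{o}{27}$)
$\left(F{\left(V{\left(7 \right)},-94 \right)} + 21460\right) \left(J{\left(-5 \right)} + 41138\right) = \left(\left(- \frac{1}{27}\right) \left(-94\right) + 21460\right) \left(\left(\frac{81}{2} - -535\right) + 41138\right) = \left(\frac{94}{27} + 21460\right) \left(\left(\frac{81}{2} + 535\right) + 41138\right) = \frac{579514 \left(\frac{1151}{2} + 41138\right)}{27} = \frac{579514}{27} \cdot \frac{83427}{2} = \frac{8057852413}{9}$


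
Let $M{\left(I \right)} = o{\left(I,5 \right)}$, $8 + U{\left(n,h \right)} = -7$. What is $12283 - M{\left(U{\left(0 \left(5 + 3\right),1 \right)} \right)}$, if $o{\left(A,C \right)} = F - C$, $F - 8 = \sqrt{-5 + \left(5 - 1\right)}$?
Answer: $12280 - i \approx 12280.0 - 1.0 i$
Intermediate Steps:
$F = 8 + i$ ($F = 8 + \sqrt{-5 + \left(5 - 1\right)} = 8 + \sqrt{-5 + 4} = 8 + \sqrt{-1} = 8 + i \approx 8.0 + 1.0 i$)
$U{\left(n,h \right)} = -15$ ($U{\left(n,h \right)} = -8 - 7 = -15$)
$o{\left(A,C \right)} = 8 + i - C$ ($o{\left(A,C \right)} = \left(8 + i\right) - C = 8 + i - C$)
$M{\left(I \right)} = 3 + i$ ($M{\left(I \right)} = 8 + i - 5 = 3 + i$)
$12283 - M{\left(U{\left(0 \left(5 + 3\right),1 \right)} \right)} = 12283 - \left(3 + i\right) = 12280 - i$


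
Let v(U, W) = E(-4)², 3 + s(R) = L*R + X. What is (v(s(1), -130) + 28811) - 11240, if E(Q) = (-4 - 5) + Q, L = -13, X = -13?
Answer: 17740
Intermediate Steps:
s(R) = -16 - 13*R (s(R) = -3 + (-13*R - 13) = -3 + (-13 - 13*R) = -16 - 13*R)
E(Q) = -9 + Q
v(U, W) = 169 (v(U, W) = (-9 - 4)² = (-13)² = 169)
(v(s(1), -130) + 28811) - 11240 = (169 + 28811) - 11240 = 28980 - 11240 = 17740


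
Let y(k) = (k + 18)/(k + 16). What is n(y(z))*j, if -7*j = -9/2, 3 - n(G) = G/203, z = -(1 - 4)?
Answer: 7425/3857 ≈ 1.9251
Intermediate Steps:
z = 3 (z = -1*(-3) = 3)
y(k) = (18 + k)/(16 + k)
n(G) = 3 - G/203
j = 9/14 (j = -(-9)/(7*2) = -⅐*(-9/2) = 9/14 ≈ 0.64286)
n(y(z))*j = (3 - (18 + 3)/(203*(16 + 3)))*(9/14) = (3 - 21/(203*19))*(9/14) = (3 - 21/3857)*(9/14) = (3 - 1/203*21/19)*(9/14) = (3 - 3/551)*(9/14) = (1650/551)*(9/14) = 7425/3857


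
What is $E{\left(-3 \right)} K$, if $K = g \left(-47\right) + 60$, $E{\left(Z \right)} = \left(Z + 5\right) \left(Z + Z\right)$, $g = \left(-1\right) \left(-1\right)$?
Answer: $-156$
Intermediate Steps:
$g = 1$
$E{\left(Z \right)} = 2 Z \left(5 + Z\right)$ ($E{\left(Z \right)} = \left(5 + Z\right) 2 Z = 2 Z \left(5 + Z\right)$)
$K = 13$ ($K = 1 \left(-47\right) + 60 = -47 + 60 = 13$)
$E{\left(-3 \right)} K = 2 \left(-3\right) \left(5 - 3\right) 13 = 2 \left(-3\right) 2 \cdot 13 = \left(-12\right) 13 = -156$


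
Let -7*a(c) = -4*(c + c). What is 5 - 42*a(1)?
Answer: -43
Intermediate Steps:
a(c) = 8*c/7 (a(c) = -(-4)*(c + c)/7 = -(-4)*2*c/7 = -(-8)*c/7 = 8*c/7)
5 - 42*a(1) = 5 - 48 = -43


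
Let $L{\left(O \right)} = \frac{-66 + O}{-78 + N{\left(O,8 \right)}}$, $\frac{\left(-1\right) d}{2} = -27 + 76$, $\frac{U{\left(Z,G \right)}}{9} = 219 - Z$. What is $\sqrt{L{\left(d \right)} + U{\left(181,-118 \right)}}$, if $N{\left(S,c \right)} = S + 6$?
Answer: $\frac{4 \sqrt{154870}}{85} \approx 18.519$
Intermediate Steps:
$N{\left(S,c \right)} = 6 + S$
$U{\left(Z,G \right)} = 1971 - 9 Z$ ($U{\left(Z,G \right)} = 9 \left(219 - Z\right) = 1971 - 9 Z$)
$d = -98$ ($d = - 2 \left(-27 + 76\right) = \left(-2\right) 49 = -98$)
$L{\left(O \right)} = \frac{-66 + O}{-72 + O}$ ($L{\left(O \right)} = \frac{-66 + O}{-78 + \left(6 + O\right)} = \frac{-66 + O}{-72 + O}$)
$\sqrt{L{\left(d \right)} + U{\left(181,-118 \right)}} = \sqrt{\frac{-66 - 98}{-72 - 98} + \left(1971 - 1629\right)} = \sqrt{\frac{1}{-170} \left(-164\right) + \left(1971 - 1629\right)} = \sqrt{\left(- \frac{1}{170}\right) \left(-164\right) + 342} = \sqrt{\frac{82}{85} + 342} = \sqrt{\frac{29152}{85}} = \frac{4 \sqrt{154870}}{85}$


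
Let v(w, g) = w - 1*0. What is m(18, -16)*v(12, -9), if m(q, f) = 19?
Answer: 228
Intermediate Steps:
v(w, g) = w (v(w, g) = w + 0 = w)
m(18, -16)*v(12, -9) = 19*12 = 228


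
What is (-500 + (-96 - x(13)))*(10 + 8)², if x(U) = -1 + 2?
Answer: -193428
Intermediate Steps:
x(U) = 1
(-500 + (-96 - x(13)))*(10 + 8)² = (-500 + (-96 - 1*1))*(10 + 8)² = (-500 + (-96 - 1))*18² = (-500 - 97)*324 = -597*324 = -193428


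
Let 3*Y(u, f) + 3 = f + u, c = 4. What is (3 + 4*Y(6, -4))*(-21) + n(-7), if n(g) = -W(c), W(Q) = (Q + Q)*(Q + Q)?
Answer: -99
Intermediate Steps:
Y(u, f) = -1 + f/3 + u/3 (Y(u, f) = -1 + (f + u)/3 = -1 + (f/3 + u/3) = -1 + f/3 + u/3)
W(Q) = 4*Q**2 (W(Q) = (2*Q)*(2*Q) = 4*Q**2)
n(g) = -64 (n(g) = -4*4**2 = -4*16 = -1*64 = -64)
(3 + 4*Y(6, -4))*(-21) + n(-7) = (3 + 4*(-1 + (1/3)*(-4) + (1/3)*6))*(-21) - 64 = (3 + 4*(-1 - 4/3 + 2))*(-21) - 64 = (3 + 4*(-1/3))*(-21) - 64 = (3 - 4/3)*(-21) - 64 = (5/3)*(-21) - 64 = -35 - 64 = -99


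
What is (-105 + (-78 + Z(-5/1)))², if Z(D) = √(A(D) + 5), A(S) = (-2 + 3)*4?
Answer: 32400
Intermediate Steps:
A(S) = 4 (A(S) = 1*4 = 4)
Z(D) = 3 (Z(D) = √(4 + 5) = √9 = 3)
(-105 + (-78 + Z(-5/1)))² = (-105 + (-78 + 3))² = (-105 - 75)² = (-180)² = 32400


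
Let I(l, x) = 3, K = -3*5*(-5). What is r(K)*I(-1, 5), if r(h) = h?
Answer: 225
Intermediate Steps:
K = 75 (K = -15*(-5) = 75)
r(K)*I(-1, 5) = 75*3 = 225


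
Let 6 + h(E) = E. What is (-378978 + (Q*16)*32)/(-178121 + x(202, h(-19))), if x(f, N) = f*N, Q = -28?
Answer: 393314/183171 ≈ 2.1473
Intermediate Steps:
h(E) = -6 + E
x(f, N) = N*f
(-378978 + (Q*16)*32)/(-178121 + x(202, h(-19))) = (-378978 - 28*16*32)/(-178121 + (-6 - 19)*202) = (-378978 - 448*32)/(-178121 - 25*202) = (-378978 - 14336)/(-178121 - 5050) = -393314/(-183171) = -393314*(-1/183171) = 393314/183171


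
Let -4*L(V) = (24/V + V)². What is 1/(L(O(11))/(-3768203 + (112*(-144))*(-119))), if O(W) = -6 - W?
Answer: 2137410476/97969 ≈ 21817.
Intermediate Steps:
L(V) = -(V + 24/V)²/4 (L(V) = -(24/V + V)²/4 = -(V + 24/V)²/4)
1/(L(O(11))/(-3768203 + (112*(-144))*(-119))) = 1/((-(24 + (-6 - 1*11)²)²/(4*(-6 - 1*11)²))/(-3768203 + (112*(-144))*(-119))) = 1/((-(24 + (-6 - 11)²)²/(4*(-6 - 11)²))/(-3768203 - 16128*(-119))) = 1/((-¼*(24 + (-17)²)²/(-17)²)/(-3768203 + 1919232)) = 1/(-¼*1/289*(24 + 289)²/(-1848971)) = 1/(-¼*1/289*313²*(-1/1848971)) = 1/(-¼*1/289*97969*(-1/1848971)) = 1/(-97969/1156*(-1/1848971)) = 1/(97969/2137410476) = 2137410476/97969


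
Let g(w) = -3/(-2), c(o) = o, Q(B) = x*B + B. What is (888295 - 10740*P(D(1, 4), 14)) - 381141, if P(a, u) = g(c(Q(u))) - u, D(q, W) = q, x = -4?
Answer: 641404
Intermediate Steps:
Q(B) = -3*B (Q(B) = -4*B + B = -3*B)
g(w) = 3/2 (g(w) = -3*(-½) = 3/2)
P(a, u) = 3/2 - u
(888295 - 10740*P(D(1, 4), 14)) - 381141 = (888295 - 10740*(3/2 - 1*14)) - 381141 = (888295 - 10740*(3/2 - 14)) - 381141 = (888295 - 10740*(-25/2)) - 381141 = (888295 + 134250) - 381141 = 1022545 - 381141 = 641404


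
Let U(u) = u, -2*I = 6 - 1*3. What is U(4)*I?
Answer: -6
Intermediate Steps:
I = -3/2 (I = -(6 - 1*3)/2 = -(6 - 3)/2 = -½*3 = -3/2 ≈ -1.5000)
U(4)*I = 4*(-3/2) = -6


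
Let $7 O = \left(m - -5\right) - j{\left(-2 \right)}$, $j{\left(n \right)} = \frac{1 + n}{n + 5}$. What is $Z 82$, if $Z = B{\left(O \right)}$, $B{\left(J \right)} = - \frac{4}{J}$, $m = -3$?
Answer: $-984$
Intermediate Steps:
$j{\left(n \right)} = \frac{1 + n}{5 + n}$
$O = \frac{1}{3}$ ($O = \frac{\left(-3 - -5\right) - \frac{1 - 2}{5 - 2}}{7} = \frac{\left(-3 + 5\right) - \frac{1}{3} \left(-1\right)}{7} = \frac{2 - \frac{1}{3} \left(-1\right)}{7} = \frac{2 - - \frac{1}{3}}{7} = \frac{2 + \frac{1}{3}}{7} = \frac{1}{7} \cdot \frac{7}{3} = \frac{1}{3} \approx 0.33333$)
$Z = -12$ ($Z = - 4 \frac{1}{\frac{1}{3}} = \left(-4\right) 3 = -12$)
$Z 82 = \left(-12\right) 82 = -984$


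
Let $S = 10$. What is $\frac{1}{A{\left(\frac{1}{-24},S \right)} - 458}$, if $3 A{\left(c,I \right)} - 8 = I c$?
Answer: $- \frac{36}{16397} \approx -0.0021955$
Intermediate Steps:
$A{\left(c,I \right)} = \frac{8}{3} + \frac{I c}{3}$
$\frac{1}{A{\left(\frac{1}{-24},S \right)} - 458} = \frac{1}{\left(\frac{8}{3} + \frac{1}{3} \cdot 10 \frac{1}{-24}\right) - 458} = \frac{1}{\left(\frac{8}{3} + \frac{1}{3} \cdot 10 \left(- \frac{1}{24}\right)\right) - 458} = \frac{1}{\left(\frac{8}{3} - \frac{5}{36}\right) - 458} = \frac{1}{\frac{91}{36} - 458} = \frac{1}{- \frac{16397}{36}} = - \frac{36}{16397}$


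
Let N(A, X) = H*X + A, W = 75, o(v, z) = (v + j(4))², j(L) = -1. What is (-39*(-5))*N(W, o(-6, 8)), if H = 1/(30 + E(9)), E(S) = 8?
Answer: 565305/38 ≈ 14876.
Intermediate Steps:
H = 1/38 (H = 1/(30 + 8) = 1/38 ≈ 0.026316)
o(v, z) = (-1 + v)² (o(v, z) = (v - 1)² = (-1 + v)²)
N(A, X) = A + X/38 (N(A, X) = X/38 + A = A + X/38)
(-39*(-5))*N(W, o(-6, 8)) = (-39*(-5))*(75 + (-1 - 6)²/38) = 195*(75 + (1/38)*(-7)²) = 195*(75 + (1/38)*49) = 195*(75 + 49/38) = 195*(2899/38) = 565305/38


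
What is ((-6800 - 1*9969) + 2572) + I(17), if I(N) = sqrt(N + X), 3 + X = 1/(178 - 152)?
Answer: -14197 + sqrt(9490)/26 ≈ -14193.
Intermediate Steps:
X = -77/26 (X = -3 + 1/(178 - 152) = -3 + 1/26 = -77/26 ≈ -2.9615)
I(N) = sqrt(-77/26 + N) (I(N) = sqrt(N - 77/26) = sqrt(-77/26 + N))
((-6800 - 1*9969) + 2572) + I(17) = ((-6800 - 1*9969) + 2572) + sqrt(-2002 + 676*17)/26 = ((-6800 - 9969) + 2572) + sqrt(-2002 + 11492)/26 = (-16769 + 2572) + sqrt(9490)/26 = -14197 + sqrt(9490)/26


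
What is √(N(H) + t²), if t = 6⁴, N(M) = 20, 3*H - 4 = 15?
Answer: 2*√419909 ≈ 1296.0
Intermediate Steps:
H = 19/3 (H = 4/3 + (⅓)*15 = 4/3 + 5 = 19/3 ≈ 6.3333)
t = 1296
√(N(H) + t²) = √(20 + 1296²) = √(20 + 1679616) = √1679636 = 2*√419909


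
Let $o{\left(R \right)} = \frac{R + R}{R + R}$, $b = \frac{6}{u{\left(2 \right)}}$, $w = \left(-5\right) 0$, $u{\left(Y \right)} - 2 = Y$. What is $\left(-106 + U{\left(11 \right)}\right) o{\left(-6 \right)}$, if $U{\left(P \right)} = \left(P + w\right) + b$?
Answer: $- \frac{187}{2} \approx -93.5$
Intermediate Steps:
$u{\left(Y \right)} = 2 + Y$
$w = 0$
$b = \frac{3}{2}$ ($b = \frac{6}{2 + 2} = \frac{6}{4} = 6 \cdot \frac{1}{4} = \frac{3}{2} \approx 1.5$)
$U{\left(P \right)} = \frac{3}{2} + P$ ($U{\left(P \right)} = \left(P + 0\right) + \frac{3}{2} = P + \frac{3}{2} = \frac{3}{2} + P$)
$o{\left(R \right)} = 1$ ($o{\left(R \right)} = \frac{2 R}{2 R} = 2 R \frac{1}{2 R} = 1$)
$\left(-106 + U{\left(11 \right)}\right) o{\left(-6 \right)} = \left(-106 + \left(\frac{3}{2} + 11\right)\right) 1 = \left(-106 + \frac{25}{2}\right) 1 = \left(- \frac{187}{2}\right) 1 = - \frac{187}{2}$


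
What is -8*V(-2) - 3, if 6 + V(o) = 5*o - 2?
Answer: 141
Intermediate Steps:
V(o) = -8 + 5*o (V(o) = -6 + (5*o - 2) = -6 + (-2 + 5*o) = -8 + 5*o)
-8*V(-2) - 3 = -8*(-8 + 5*(-2)) - 3 = -8*(-8 - 10) - 3 = -8*(-18) - 3 = 144 - 3 = 141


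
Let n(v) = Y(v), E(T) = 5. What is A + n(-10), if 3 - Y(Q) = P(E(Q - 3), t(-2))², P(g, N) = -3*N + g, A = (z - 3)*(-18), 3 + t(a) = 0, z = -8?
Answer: 5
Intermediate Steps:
t(a) = -3 (t(a) = -3 + 0 = -3)
A = 198 (A = (-8 - 3)*(-18) = -11*(-18) = 198)
P(g, N) = g - 3*N
Y(Q) = -193 (Y(Q) = 3 - (5 - 3*(-3))² = 3 - (5 + 9)² = 3 - 1*14² = 3 - 1*196 = 3 - 196 = -193)
n(v) = -193
A + n(-10) = 198 - 193 = 5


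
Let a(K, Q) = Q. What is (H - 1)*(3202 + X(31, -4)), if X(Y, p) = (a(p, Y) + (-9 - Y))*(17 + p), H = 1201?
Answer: 3702000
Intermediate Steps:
X(Y, p) = -153 - 9*p (X(Y, p) = (Y + (-9 - Y))*(17 + p) = -9*(17 + p) = -153 - 9*p)
(H - 1)*(3202 + X(31, -4)) = (1201 - 1)*(3202 + (-153 - 9*(-4))) = 1200*(3202 + (-153 + 36)) = 1200*(3202 - 117) = 1200*3085 = 3702000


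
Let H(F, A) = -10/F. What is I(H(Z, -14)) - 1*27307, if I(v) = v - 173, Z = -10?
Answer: -27479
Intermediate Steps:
I(v) = -173 + v
I(H(Z, -14)) - 1*27307 = (-173 - 10/(-10)) - 1*27307 = (-173 - 10*(-⅒)) - 27307 = (-173 + 1) - 27307 = -172 - 27307 = -27479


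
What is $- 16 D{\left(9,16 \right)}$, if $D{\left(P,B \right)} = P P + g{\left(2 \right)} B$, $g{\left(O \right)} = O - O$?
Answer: $-1296$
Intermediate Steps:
$g{\left(O \right)} = 0$
$D{\left(P,B \right)} = P^{2}$ ($D{\left(P,B \right)} = P P + 0 B = P^{2} + 0 = P^{2}$)
$- 16 D{\left(9,16 \right)} = - 16 \cdot 9^{2} = \left(-16\right) 81 = -1296$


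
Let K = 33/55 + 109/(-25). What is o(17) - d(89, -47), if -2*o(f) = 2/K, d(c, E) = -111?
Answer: 10459/94 ≈ 111.27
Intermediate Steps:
K = -94/25 (K = 33*(1/55) + 109*(-1/25) = ⅗ - 109/25 = -94/25 ≈ -3.7600)
o(f) = 25/94 (o(f) = -1/(-94/25) = -(-25)/94 = -½*(-25/47) = 25/94)
o(17) - d(89, -47) = 25/94 - 1*(-111) = 25/94 + 111 = 10459/94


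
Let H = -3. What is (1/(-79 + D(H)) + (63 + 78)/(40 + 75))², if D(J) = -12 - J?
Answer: 151117849/102414400 ≈ 1.4756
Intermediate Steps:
(1/(-79 + D(H)) + (63 + 78)/(40 + 75))² = (1/(-79 + (-12 - 1*(-3))) + (63 + 78)/(40 + 75))² = (1/(-79 + (-12 + 3)) + 141/115)² = (1/(-79 - 9) + 141*(1/115))² = (1/(-88) + 141/115)² = (-1/88 + 141/115)² = (12293/10120)² = 151117849/102414400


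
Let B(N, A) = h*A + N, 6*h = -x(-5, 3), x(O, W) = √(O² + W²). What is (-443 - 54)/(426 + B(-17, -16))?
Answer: -1829457/1503353 + 11928*√34/1503353 ≈ -1.1707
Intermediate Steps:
h = -√34/6 (h = (-√((-5)² + 3²))/6 = (-√(25 + 9))/6 = (-√34)/6 = -√34/6 ≈ -0.97183)
B(N, A) = N - A*√34/6 (B(N, A) = (-√34/6)*A + N = -A*√34/6 + N = N - A*√34/6)
(-443 - 54)/(426 + B(-17, -16)) = (-443 - 54)/(426 + (-17 - ⅙*(-16)*√34)) = -497/(426 + (-17 + 8*√34/3)) = -497/(409 + 8*√34/3)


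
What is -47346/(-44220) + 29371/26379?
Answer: 424620959/194413230 ≈ 2.1841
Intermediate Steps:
-47346/(-44220) + 29371/26379 = -47346*(-1/44220) + 29371*(1/26379) = 7891/7370 + 29371/26379 = 424620959/194413230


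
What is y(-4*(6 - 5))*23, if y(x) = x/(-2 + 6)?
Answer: -23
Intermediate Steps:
y(x) = x/4
y(-4*(6 - 5))*23 = ((-4*(6 - 5))/4)*23 = ((-4*1)/4)*23 = ((¼)*(-4))*23 = -1*23 = -23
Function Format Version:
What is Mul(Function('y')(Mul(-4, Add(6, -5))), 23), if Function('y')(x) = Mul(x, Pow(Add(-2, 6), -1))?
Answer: -23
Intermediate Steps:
Function('y')(x) = Mul(Rational(1, 4), x) (Function('y')(x) = Mul(x, Pow(4, -1)) = Mul(x, Rational(1, 4)) = Mul(Rational(1, 4), x))
Mul(Function('y')(Mul(-4, Add(6, -5))), 23) = Mul(Mul(Rational(1, 4), Mul(-4, Add(6, -5))), 23) = Mul(Mul(Rational(1, 4), Mul(-4, 1)), 23) = Mul(Mul(Rational(1, 4), -4), 23) = Mul(-1, 23) = -23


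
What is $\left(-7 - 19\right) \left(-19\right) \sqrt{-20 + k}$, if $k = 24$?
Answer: $988$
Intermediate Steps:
$\left(-7 - 19\right) \left(-19\right) \sqrt{-20 + k} = \left(-7 - 19\right) \left(-19\right) \sqrt{-20 + 24} = \left(-7 - 19\right) \left(-19\right) \sqrt{4} = \left(-26\right) \left(-19\right) 2 = 494 \cdot 2 = 988$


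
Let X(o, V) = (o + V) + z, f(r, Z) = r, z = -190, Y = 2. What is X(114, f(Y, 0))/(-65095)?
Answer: 74/65095 ≈ 0.0011368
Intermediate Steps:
X(o, V) = -190 + V + o (X(o, V) = (o + V) - 190 = (V + o) - 190 = -190 + V + o)
X(114, f(Y, 0))/(-65095) = (-190 + 2 + 114)/(-65095) = -74*(-1/65095) = 74/65095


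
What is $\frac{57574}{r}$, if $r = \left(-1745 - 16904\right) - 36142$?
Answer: $- \frac{5234}{4981} \approx -1.0508$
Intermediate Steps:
$r = -54791$ ($r = -18649 - 36142 = -54791$)
$\frac{57574}{r} = \frac{57574}{-54791} = 57574 \left(- \frac{1}{54791}\right) = - \frac{5234}{4981}$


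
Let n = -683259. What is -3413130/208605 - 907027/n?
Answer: -142856094889/9502082913 ≈ -15.034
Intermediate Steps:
-3413130/208605 - 907027/n = -3413130/208605 - 907027/(-683259) = -3413130*1/208605 - 907027*(-1/683259) = -227542/13907 + 907027/683259 = -142856094889/9502082913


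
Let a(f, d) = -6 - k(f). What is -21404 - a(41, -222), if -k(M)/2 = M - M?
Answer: -21398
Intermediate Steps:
k(M) = 0 (k(M) = -2*(M - M) = -2*0 = 0)
a(f, d) = -6 (a(f, d) = -6 - 1*0 = -6 + 0 = -6)
-21404 - a(41, -222) = -21404 - 1*(-6) = -21404 + 6 = -21398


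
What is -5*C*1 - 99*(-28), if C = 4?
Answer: 2752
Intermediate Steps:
-5*C*1 - 99*(-28) = -5*4*1 - 99*(-28) = -20*1 + 2772 = -20 + 2772 = 2752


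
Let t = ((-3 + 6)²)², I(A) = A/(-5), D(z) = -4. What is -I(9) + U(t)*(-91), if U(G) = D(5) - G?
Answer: 38684/5 ≈ 7736.8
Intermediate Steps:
I(A) = -A/5 (I(A) = A*(-⅕) = -A/5)
t = 81 (t = (3²)² = 9² = 81)
U(G) = -4 - G
-I(9) + U(t)*(-91) = -(-1)*9/5 + (-4 - 1*81)*(-91) = -1*(-9/5) + (-4 - 81)*(-91) = 9/5 - 85*(-91) = 9/5 + 7735 = 38684/5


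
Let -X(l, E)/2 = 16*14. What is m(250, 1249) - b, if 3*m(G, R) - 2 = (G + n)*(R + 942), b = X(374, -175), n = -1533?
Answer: -936569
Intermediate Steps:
X(l, E) = -448 (X(l, E) = -32*14 = -2*224 = -448)
b = -448
m(G, R) = ⅔ + (-1533 + G)*(942 + R)/3 (m(G, R) = ⅔ + ((G - 1533)*(R + 942))/3 = ⅔ + ((-1533 + G)*(942 + R))/3 = ⅔ + (-1533 + G)*(942 + R)/3)
m(250, 1249) - b = (-1444084/3 - 511*1249 + 314*250 + (⅓)*250*1249) - 1*(-448) = (-1444084/3 - 638239 + 78500 + 312250/3) + 448 = -937017 + 448 = -936569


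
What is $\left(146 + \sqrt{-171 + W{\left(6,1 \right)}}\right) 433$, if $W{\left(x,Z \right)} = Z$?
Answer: $63218 + 433 i \sqrt{170} \approx 63218.0 + 5645.6 i$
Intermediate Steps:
$\left(146 + \sqrt{-171 + W{\left(6,1 \right)}}\right) 433 = \left(146 + \sqrt{-171 + 1}\right) 433 = \left(146 + \sqrt{-170}\right) 433 = \left(146 + i \sqrt{170}\right) 433 = 63218 + 433 i \sqrt{170}$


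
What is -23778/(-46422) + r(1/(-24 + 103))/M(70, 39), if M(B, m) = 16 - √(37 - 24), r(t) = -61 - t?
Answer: -173533243/49509063 - 4820*√13/19197 ≈ -4.4104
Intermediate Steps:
M(B, m) = 16 - √13
-23778/(-46422) + r(1/(-24 + 103))/M(70, 39) = -23778/(-46422) + (-61 - 1/(-24 + 103))/(16 - √13) = -23778*(-1/46422) + (-61 - 1/79)/(16 - √13) = 1321/2579 + (-61 - 1*1/79)/(16 - √13) = 1321/2579 + (-61 - 1/79)/(16 - √13) = 1321/2579 - 4820/(79*(16 - √13))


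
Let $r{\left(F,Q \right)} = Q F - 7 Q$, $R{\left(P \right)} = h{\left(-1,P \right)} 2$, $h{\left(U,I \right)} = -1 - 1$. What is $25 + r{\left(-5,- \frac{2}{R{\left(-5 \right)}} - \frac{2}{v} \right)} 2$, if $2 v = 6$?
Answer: $29$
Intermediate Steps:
$h{\left(U,I \right)} = -2$
$v = 3$ ($v = \frac{1}{2} \cdot 6 = 3$)
$R{\left(P \right)} = -4$ ($R{\left(P \right)} = \left(-2\right) 2 = -4$)
$r{\left(F,Q \right)} = - 7 Q + F Q$ ($r{\left(F,Q \right)} = F Q - 7 Q = - 7 Q + F Q$)
$25 + r{\left(-5,- \frac{2}{R{\left(-5 \right)}} - \frac{2}{v} \right)} 2 = 25 + \left(- \frac{2}{-4} - \frac{2}{3}\right) \left(-7 - 5\right) 2 = 25 + \left(\left(-2\right) \left(- \frac{1}{4}\right) - \frac{2}{3}\right) \left(-12\right) 2 = 25 + \left(\frac{1}{2} - \frac{2}{3}\right) \left(-12\right) 2 = 25 + \left(- \frac{1}{6}\right) \left(-12\right) 2 = 25 + 2 \cdot 2 = 25 + 4 = 29$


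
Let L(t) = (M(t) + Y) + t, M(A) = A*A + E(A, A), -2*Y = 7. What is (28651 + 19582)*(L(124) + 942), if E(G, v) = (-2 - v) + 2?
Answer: 1573794557/2 ≈ 7.8690e+8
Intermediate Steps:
Y = -7/2 (Y = -½*7 = -7/2 ≈ -3.5000)
E(G, v) = -v
M(A) = A² - A (M(A) = A*A - A = A² - A)
L(t) = -7/2 + t + t*(-1 + t) (L(t) = (t*(-1 + t) - 7/2) + t = (-7/2 + t*(-1 + t)) + t = -7/2 + t + t*(-1 + t))
(28651 + 19582)*(L(124) + 942) = (28651 + 19582)*((-7/2 + 124²) + 942) = 48233*((-7/2 + 15376) + 942) = 48233*(30745/2 + 942) = 48233*(32629/2) = 1573794557/2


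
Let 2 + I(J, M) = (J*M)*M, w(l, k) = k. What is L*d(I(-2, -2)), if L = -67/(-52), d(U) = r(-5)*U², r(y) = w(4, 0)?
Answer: 0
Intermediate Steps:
r(y) = 0
I(J, M) = -2 + J*M² (I(J, M) = -2 + (J*M)*M = -2 + J*M²)
d(U) = 0 (d(U) = 0*U² = 0)
L = 67/52 (L = -67*(-1/52) = 67/52 ≈ 1.2885)
L*d(I(-2, -2)) = (67/52)*0 = 0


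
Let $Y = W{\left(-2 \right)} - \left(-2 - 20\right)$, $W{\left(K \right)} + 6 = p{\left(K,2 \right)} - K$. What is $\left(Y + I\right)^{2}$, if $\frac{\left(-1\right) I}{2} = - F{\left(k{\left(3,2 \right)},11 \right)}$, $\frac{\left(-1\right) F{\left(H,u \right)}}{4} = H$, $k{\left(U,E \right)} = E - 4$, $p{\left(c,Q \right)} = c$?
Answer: $1024$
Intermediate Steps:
$k{\left(U,E \right)} = -4 + E$
$F{\left(H,u \right)} = - 4 H$
$W{\left(K \right)} = -6$ ($W{\left(K \right)} = -6 + \left(K - K\right) = -6 + 0 = -6$)
$I = 16$ ($I = - 2 \left(- \left(-4\right) \left(-4 + 2\right)\right) = - 2 \left(- \left(-4\right) \left(-2\right)\right) = - 2 \left(\left(-1\right) 8\right) = \left(-2\right) \left(-8\right) = 16$)
$Y = 16$ ($Y = -6 - \left(-2 - 20\right) = -6 - -22 = -6 + 22 = 16$)
$\left(Y + I\right)^{2} = \left(16 + 16\right)^{2} = 32^{2} = 1024$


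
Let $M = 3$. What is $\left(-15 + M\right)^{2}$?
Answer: $144$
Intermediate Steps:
$\left(-15 + M\right)^{2} = \left(-15 + 3\right)^{2} = \left(-12\right)^{2} = 144$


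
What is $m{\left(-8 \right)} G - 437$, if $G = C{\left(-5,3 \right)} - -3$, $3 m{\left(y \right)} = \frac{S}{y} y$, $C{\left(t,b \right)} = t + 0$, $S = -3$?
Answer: $-435$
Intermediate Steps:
$C{\left(t,b \right)} = t$
$m{\left(y \right)} = -1$ ($m{\left(y \right)} = \frac{- \frac{3}{y} y}{3} = \frac{1}{3} \left(-3\right) = -1$)
$G = -2$ ($G = -5 - -3 = -5 + 3 = -2$)
$m{\left(-8 \right)} G - 437 = \left(-1\right) \left(-2\right) - 437 = 2 - 437 = -435$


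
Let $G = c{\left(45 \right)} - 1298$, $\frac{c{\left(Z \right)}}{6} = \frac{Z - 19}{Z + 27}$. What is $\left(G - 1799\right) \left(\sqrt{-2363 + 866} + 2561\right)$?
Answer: $- \frac{47555209}{6} - \frac{18569 i \sqrt{1497}}{6} \approx -7.9259 \cdot 10^{6} - 1.1974 \cdot 10^{5} i$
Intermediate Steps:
$c{\left(Z \right)} = \frac{6 \left(-19 + Z\right)}{27 + Z}$ ($c{\left(Z \right)} = 6 \frac{Z - 19}{Z + 27} = 6 \frac{-19 + Z}{27 + Z} = \frac{6 \left(-19 + Z\right)}{27 + Z}$)
$G = - \frac{7775}{6}$ ($G = \frac{6 \left(-19 + 45\right)}{27 + 45} - 1298 = 6 \cdot \frac{1}{72} \cdot 26 - 1298 = \frac{13}{6} - 1298 = - \frac{7775}{6} \approx -1295.8$)
$\left(G - 1799\right) \left(\sqrt{-2363 + 866} + 2561\right) = \left(- \frac{7775}{6} - 1799\right) \left(\sqrt{-2363 + 866} + 2561\right) = - \frac{18569 \left(\sqrt{-1497} + 2561\right)}{6} = - \frac{18569 \left(i \sqrt{1497} + 2561\right)}{6} = - \frac{18569 \left(2561 + i \sqrt{1497}\right)}{6} = - \frac{47555209}{6} - \frac{18569 i \sqrt{1497}}{6}$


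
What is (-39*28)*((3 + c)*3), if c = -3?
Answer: 0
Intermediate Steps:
(-39*28)*((3 + c)*3) = (-39*28)*((3 - 3)*3) = -0*3 = -1092*0 = 0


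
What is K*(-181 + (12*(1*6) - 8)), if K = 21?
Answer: -2457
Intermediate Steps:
K*(-181 + (12*(1*6) - 8)) = 21*(-181 + (12*(1*6) - 8)) = 21*(-181 + (12*6 - 8)) = 21*(-181 + (72 - 8)) = 21*(-181 + 64) = 21*(-117) = -2457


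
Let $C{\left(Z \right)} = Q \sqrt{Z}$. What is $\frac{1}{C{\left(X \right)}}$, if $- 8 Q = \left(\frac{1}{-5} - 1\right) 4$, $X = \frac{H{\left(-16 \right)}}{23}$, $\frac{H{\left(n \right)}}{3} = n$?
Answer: $- \frac{5 i \sqrt{69}}{36} \approx - 1.1537 i$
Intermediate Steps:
$H{\left(n \right)} = 3 n$
$X = - \frac{48}{23}$ ($X = \frac{3 \left(-16\right)}{23} = \left(-48\right) \frac{1}{23} = - \frac{48}{23} \approx -2.087$)
$Q = \frac{3}{5}$ ($Q = - \frac{\left(\frac{1}{-5} - 1\right) 4}{8} = - \frac{\left(- \frac{1}{5} - 1\right) 4}{8} = - \frac{\left(- \frac{6}{5}\right) 4}{8} = \left(- \frac{1}{8}\right) \left(- \frac{24}{5}\right) = \frac{3}{5} \approx 0.6$)
$C{\left(Z \right)} = \frac{3 \sqrt{Z}}{5}$
$\frac{1}{C{\left(X \right)}} = \frac{1}{\frac{3}{5} \sqrt{- \frac{48}{23}}} = \frac{1}{\frac{3}{5} \frac{4 i \sqrt{69}}{23}} = \frac{1}{\frac{12}{115} i \sqrt{69}} = - \frac{5 i \sqrt{69}}{36}$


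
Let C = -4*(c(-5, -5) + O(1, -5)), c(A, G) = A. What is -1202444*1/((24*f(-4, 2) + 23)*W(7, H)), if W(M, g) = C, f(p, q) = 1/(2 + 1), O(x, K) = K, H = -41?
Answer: -300611/310 ≈ -969.71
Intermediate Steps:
f(p, q) = ⅓ (f(p, q) = 1/3 = ⅓)
C = 40 (C = -4*(-5 - 5) = -4*(-10) = 40)
W(M, g) = 40
-1202444*1/((24*f(-4, 2) + 23)*W(7, H)) = -1202444*1/(40*(24*(⅓) + 23)) = -1202444*1/(40*(8 + 23)) = -1202444/(40*31) = -1202444/1240 = -1202444*1/1240 = -300611/310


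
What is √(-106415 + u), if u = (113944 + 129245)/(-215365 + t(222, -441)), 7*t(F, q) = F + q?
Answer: I*√241924558546971542/1507774 ≈ 326.21*I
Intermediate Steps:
t(F, q) = F/7 + q/7 (t(F, q) = (F + q)/7 = F/7 + q/7)
u = -1702323/1507774 (u = (113944 + 129245)/(-215365 + ((⅐)*222 + (⅐)*(-441))) = 243189/(-215365 + (222/7 - 63)) = 243189/(-215365 - 219/7) = 243189/(-1507774/7) = 243189*(-7/1507774) = -1702323/1507774 ≈ -1.1290)
√(-106415 + u) = √(-106415 - 1702323/1507774) = √(-160451472533/1507774) = I*√241924558546971542/1507774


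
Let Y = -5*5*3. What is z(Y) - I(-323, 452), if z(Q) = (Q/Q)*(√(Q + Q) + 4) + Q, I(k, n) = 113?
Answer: -184 + 5*I*√6 ≈ -184.0 + 12.247*I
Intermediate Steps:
Y = -75 (Y = -25*3 = -75)
z(Q) = 4 + Q + √2*√Q (z(Q) = 1*(√(2*Q) + 4) + Q = 1*(√2*√Q + 4) + Q = 1*(4 + √2*√Q) + Q = (4 + √2*√Q) + Q = 4 + Q + √2*√Q)
z(Y) - I(-323, 452) = (4 - 75 + √2*√(-75)) - 1*113 = (4 - 75 + √2*(5*I*√3)) - 113 = (4 - 75 + 5*I*√6) - 113 = (-71 + 5*I*√6) - 113 = -184 + 5*I*√6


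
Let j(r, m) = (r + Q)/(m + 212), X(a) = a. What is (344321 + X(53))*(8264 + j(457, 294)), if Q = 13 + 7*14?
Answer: 720112206424/253 ≈ 2.8463e+9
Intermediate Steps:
Q = 111 (Q = 13 + 98 = 111)
j(r, m) = (111 + r)/(212 + m) (j(r, m) = (r + 111)/(m + 212) = (111 + r)/(212 + m))
(344321 + X(53))*(8264 + j(457, 294)) = (344321 + 53)*(8264 + (111 + 457)/(212 + 294)) = 344374*(8264 + 568/506) = 344374*(8264 + (1/506)*568) = 344374*(8264 + 284/253) = 344374*(2091076/253) = 720112206424/253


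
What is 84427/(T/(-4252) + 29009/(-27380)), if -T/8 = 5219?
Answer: 2457242769380/254955873 ≈ 9637.9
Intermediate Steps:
T = -41752 (T = -8*5219 = -41752)
84427/(T/(-4252) + 29009/(-27380)) = 84427/(-41752/(-4252) + 29009/(-27380)) = 84427/(-41752*(-1/4252) + 29009*(-1/27380)) = 84427/(10438/1063 - 29009/27380) = 84427/(254955873/29104940) = 84427*(29104940/254955873) = 2457242769380/254955873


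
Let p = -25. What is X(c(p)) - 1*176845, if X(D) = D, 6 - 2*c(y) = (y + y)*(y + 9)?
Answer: -177242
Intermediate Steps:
c(y) = 3 - y*(9 + y) (c(y) = 3 - (y + y)*(y + 9)/2 = 3 - 2*y*(9 + y)/2 = 3 - y*(9 + y))
X(c(p)) - 1*176845 = (3 - 1*(-25)² - 9*(-25)) - 1*176845 = (3 - 1*625 + 225) - 176845 = (3 - 625 + 225) - 176845 = -397 - 176845 = -177242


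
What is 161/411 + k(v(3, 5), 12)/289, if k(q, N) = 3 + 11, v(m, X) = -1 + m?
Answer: 52283/118779 ≈ 0.44017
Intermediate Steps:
k(q, N) = 14
161/411 + k(v(3, 5), 12)/289 = 161/411 + 14/289 = 52283/118779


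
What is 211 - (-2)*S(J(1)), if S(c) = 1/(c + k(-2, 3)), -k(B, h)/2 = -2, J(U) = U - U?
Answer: 423/2 ≈ 211.50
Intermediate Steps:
J(U) = 0
k(B, h) = 4 (k(B, h) = -2*(-2) = 4)
S(c) = 1/(4 + c) (S(c) = 1/(c + 4) = 1/(4 + c))
211 - (-2)*S(J(1)) = 211 - (-2)/(4 + 0) = 211 - (-2)/4 = 211 - 1*(-1/2) = 211 + 1/2 = 423/2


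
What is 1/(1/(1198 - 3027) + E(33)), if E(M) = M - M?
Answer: -1829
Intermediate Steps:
E(M) = 0
1/(1/(1198 - 3027) + E(33)) = 1/(1/(1198 - 3027) + 0) = 1/(1/(-1829) + 0) = 1/(-1/1829 + 0) = 1/(-1/1829) = -1829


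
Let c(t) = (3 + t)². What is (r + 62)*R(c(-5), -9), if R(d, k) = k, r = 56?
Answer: -1062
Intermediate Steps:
(r + 62)*R(c(-5), -9) = (56 + 62)*(-9) = 118*(-9) = -1062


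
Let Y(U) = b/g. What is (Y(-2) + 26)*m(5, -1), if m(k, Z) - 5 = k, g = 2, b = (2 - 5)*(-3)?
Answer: 305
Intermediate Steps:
b = 9 (b = -3*(-3) = 9)
m(k, Z) = 5 + k
Y(U) = 9/2
(Y(-2) + 26)*m(5, -1) = (9/2 + 26)*(5 + 5) = (61/2)*10 = 305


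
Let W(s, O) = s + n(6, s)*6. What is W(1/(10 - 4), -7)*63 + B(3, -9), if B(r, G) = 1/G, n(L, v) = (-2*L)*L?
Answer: -489701/18 ≈ -27206.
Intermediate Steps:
n(L, v) = -2*L²
W(s, O) = -432 + s (W(s, O) = s - 2*6²*6 = s - 2*36*6 = s - 72*6 = s - 432 = -432 + s)
W(1/(10 - 4), -7)*63 + B(3, -9) = (-432 + 1/(10 - 4))*63 + 1/(-9) = (-432 + 1/6)*63 - ⅑ = (-432 + ⅙)*63 - ⅑ = -2591/6*63 - ⅑ = -54411/2 - ⅑ = -489701/18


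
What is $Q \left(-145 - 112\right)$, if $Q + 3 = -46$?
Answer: $12593$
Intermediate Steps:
$Q = -49$ ($Q = -3 - 46 = -49$)
$Q \left(-145 - 112\right) = - 49 \left(-145 - 112\right) = \left(-49\right) \left(-257\right) = 12593$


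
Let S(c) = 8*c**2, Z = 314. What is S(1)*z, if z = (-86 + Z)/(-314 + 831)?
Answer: 1824/517 ≈ 3.5280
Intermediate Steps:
z = 228/517 (z = (-86 + 314)/(-314 + 831) = 228/517 ≈ 0.44101)
S(1)*z = (8*1**2)*(228/517) = (8*1)*(228/517) = 8*(228/517) = 1824/517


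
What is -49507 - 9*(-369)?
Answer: -46186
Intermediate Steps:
-49507 - 9*(-369) = -49507 - 1*(-3321) = -49507 + 3321 = -46186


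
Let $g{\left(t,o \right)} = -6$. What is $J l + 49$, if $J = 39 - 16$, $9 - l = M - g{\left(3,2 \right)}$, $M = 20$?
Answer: $-342$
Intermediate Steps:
$l = -17$ ($l = 9 - \left(20 - -6\right) = 9 - \left(20 + 6\right) = 9 - 26 = -17$)
$J = 23$ ($J = 39 - 16 = 23$)
$J l + 49 = 23 \left(-17\right) + 49 = -391 + 49 = -342$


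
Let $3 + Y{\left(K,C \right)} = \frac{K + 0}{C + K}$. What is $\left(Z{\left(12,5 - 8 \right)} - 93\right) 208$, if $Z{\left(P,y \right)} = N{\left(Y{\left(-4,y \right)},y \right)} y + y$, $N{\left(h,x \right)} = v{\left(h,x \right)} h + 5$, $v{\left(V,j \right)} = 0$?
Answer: $-23088$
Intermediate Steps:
$Y{\left(K,C \right)} = -3 + \frac{K}{C + K}$ ($Y{\left(K,C \right)} = -3 + \frac{K + 0}{C + K} = -3 + \frac{K}{C + K}$)
$N{\left(h,x \right)} = 5$ ($N{\left(h,x \right)} = 0 h + 5 = 0 + 5 = 5$)
$Z{\left(P,y \right)} = 6 y$ ($Z{\left(P,y \right)} = 5 y + y = 6 y$)
$\left(Z{\left(12,5 - 8 \right)} - 93\right) 208 = \left(6 \left(5 - 8\right) - 93\right) 208 = \left(6 \left(-3\right) - 93\right) 208 = \left(-18 - 93\right) 208 = \left(-111\right) 208 = -23088$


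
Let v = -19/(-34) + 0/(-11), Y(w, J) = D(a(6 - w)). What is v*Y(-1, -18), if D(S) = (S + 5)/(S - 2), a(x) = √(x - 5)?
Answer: -57/17 - 133*√2/68 ≈ -6.1190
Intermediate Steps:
a(x) = √(-5 + x)
D(S) = (5 + S)/(-2 + S)
Y(w, J) = (5 + √(1 - w))/(-2 + √(1 - w)) (Y(w, J) = (5 + √(-5 + (6 - w)))/(-2 + √(-5 + (6 - w))) = (5 + √(1 - w))/(-2 + √(1 - w)))
v = 19/34 (v = -19*(-1/34) + 0*(-1/11) = 19/34 + 0 = 19/34 ≈ 0.55882)
v*Y(-1, -18) = 19*((5 + √(1 - 1*(-1)))/(-2 + √(1 - 1*(-1))))/34 = 19*((5 + √(1 + 1))/(-2 + √(1 + 1)))/34 = 19*((5 + √2)/(-2 + √2))/34 = 19*(5 + √2)/(34*(-2 + √2))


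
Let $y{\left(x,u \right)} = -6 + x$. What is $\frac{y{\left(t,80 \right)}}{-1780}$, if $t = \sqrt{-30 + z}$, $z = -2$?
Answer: $\frac{3}{890} - \frac{i \sqrt{2}}{445} \approx 0.0033708 - 0.003178 i$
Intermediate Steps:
$t = 4 i \sqrt{2}$ ($t = \sqrt{-30 - 2} = \sqrt{-32} = 4 i \sqrt{2} \approx 5.6569 i$)
$\frac{y{\left(t,80 \right)}}{-1780} = \frac{-6 + 4 i \sqrt{2}}{-1780} = \left(-6 + 4 i \sqrt{2}\right) \left(- \frac{1}{1780}\right) = \frac{3}{890} - \frac{i \sqrt{2}}{445}$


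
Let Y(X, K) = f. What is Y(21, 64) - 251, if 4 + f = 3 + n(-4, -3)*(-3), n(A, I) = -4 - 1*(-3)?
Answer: -249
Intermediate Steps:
n(A, I) = -1 (n(A, I) = -4 + 3 = -1)
f = 2 (f = -4 + (3 - 1*(-3)) = -4 + (3 + 3) = -4 + 6 = 2)
Y(X, K) = 2
Y(21, 64) - 251 = 2 - 251 = -249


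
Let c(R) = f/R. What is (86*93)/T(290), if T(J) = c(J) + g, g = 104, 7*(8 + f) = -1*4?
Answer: 811797/10553 ≈ 76.926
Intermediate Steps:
f = -60/7 (f = -8 + (-1*4)/7 = -8 + (⅐)*(-4) = -8 - 4/7 = -60/7 ≈ -8.5714)
c(R) = -60/(7*R)
T(J) = 104 - 60/(7*J) (T(J) = -60/(7*J) + 104 = 104 - 60/(7*J))
(86*93)/T(290) = (86*93)/(104 - 60/7/290) = 7998/(104 - 60/7*1/290) = 7998/(104 - 6/203) = 7998/(21106/203) = 7998*(203/21106) = 811797/10553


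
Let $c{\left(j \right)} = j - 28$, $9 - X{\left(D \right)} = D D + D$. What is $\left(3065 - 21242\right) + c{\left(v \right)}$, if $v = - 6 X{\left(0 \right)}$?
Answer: $-18259$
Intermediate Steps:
$X{\left(D \right)} = 9 - D - D^{2}$ ($X{\left(D \right)} = 9 - \left(D D + D\right) = 9 - \left(D^{2} + D\right) = 9 - \left(D + D^{2}\right) = 9 - D - D^{2}$)
$v = -54$ ($v = - 6 \left(9 - 0 - 0^{2}\right) = - 6 \left(9 + 0 - 0\right) = - 6 \left(9 + 0 + 0\right) = \left(-6\right) 9 = -54$)
$c{\left(j \right)} = -28 + j$
$\left(3065 - 21242\right) + c{\left(v \right)} = \left(3065 - 21242\right) - 82 = -18177 - 82 = -18259$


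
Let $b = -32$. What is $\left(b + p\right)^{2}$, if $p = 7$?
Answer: $625$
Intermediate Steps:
$\left(b + p\right)^{2} = \left(-32 + 7\right)^{2} = \left(-25\right)^{2} = 625$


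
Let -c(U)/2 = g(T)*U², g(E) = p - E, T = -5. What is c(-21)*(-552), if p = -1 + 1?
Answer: 2434320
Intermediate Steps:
p = 0
g(E) = -E (g(E) = 0 - E = -E)
c(U) = -10*U² (c(U) = -2*(-1*(-5))*U² = -10*U²)
c(-21)*(-552) = -10*(-21)²*(-552) = -10*441*(-552) = -4410*(-552) = 2434320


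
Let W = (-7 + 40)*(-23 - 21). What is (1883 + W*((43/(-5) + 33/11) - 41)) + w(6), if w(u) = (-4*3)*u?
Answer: 347371/5 ≈ 69474.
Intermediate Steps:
W = -1452 (W = 33*(-44) = -1452)
w(u) = -12*u
(1883 + W*((43/(-5) + 33/11) - 41)) + w(6) = (1883 - 1452*((43/(-5) + 33/11) - 41)) - 12*6 = (1883 - 1452*((43*(-1/5) + 33*(1/11)) - 41)) - 72 = (1883 - 1452*((-43/5 + 3) - 41)) - 72 = (1883 - 1452*(-28/5 - 41)) - 72 = (1883 - 1452*(-233/5)) - 72 = (1883 + 338316/5) - 72 = 347731/5 - 72 = 347371/5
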